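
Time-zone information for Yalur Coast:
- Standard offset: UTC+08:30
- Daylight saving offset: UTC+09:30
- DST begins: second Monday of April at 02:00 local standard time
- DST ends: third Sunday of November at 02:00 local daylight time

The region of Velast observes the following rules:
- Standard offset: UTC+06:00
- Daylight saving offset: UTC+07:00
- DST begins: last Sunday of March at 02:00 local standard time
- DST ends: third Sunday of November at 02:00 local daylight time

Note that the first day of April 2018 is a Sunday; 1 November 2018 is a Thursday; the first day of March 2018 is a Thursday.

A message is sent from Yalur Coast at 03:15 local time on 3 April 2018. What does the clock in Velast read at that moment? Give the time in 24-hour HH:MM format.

1 April 2018 is a Sunday, so the first Monday is April 2 and the second is April 9.
1 November 2018 is a Thursday, so the first Sunday is November 4 and the third is November 18.
Daylight saving runs 9 April – 18 November; 3 April 2018 is outside that window, so Yalur Coast is on standard time at UTC+08:30.
03:15 Yalur Coast − 8h30m = 18:45 UTC (rolling into the previous day, 2 April 2018).
1 March 2018 is a Thursday, so Sundays fall on 4, 11, 18, 25; the last is March 25.
1 November 2018 is a Thursday, so the first Sunday is November 4 and the third is November 18.
At the standard offset (UTC+06:00), 18:45 UTC + 6h = 00:45 Velast standard time (rolling into the next day, 3 April 2018).
The standard-time date in Velast, 3 April 2018, falls between 25 March and 18 November, so daylight saving is in effect and Velast is at UTC+07:00.
18:45 UTC + 7h = 01:45 Velast (rolling into the next day, 3 April 2018).

01:45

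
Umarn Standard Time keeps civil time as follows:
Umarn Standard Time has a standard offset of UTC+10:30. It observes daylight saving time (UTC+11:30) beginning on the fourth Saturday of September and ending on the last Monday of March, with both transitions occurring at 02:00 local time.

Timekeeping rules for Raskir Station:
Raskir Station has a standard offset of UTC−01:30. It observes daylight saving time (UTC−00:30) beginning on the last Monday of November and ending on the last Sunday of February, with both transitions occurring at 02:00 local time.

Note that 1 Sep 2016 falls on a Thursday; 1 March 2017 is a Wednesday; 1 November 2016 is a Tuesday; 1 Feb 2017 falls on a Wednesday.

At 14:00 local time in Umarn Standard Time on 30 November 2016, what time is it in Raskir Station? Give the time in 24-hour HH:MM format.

02:00

1 September 2016 is a Thursday, so the first Saturday is September 3 and the fourth is September 24.
1 March 2017 is a Wednesday, so Mondays fall on 6, 13, 20, 27; the last is March 27.
30 November 2016 falls between 24 September 2016 and 27 March 2017, so daylight saving is in effect and Umarn Standard Time is at UTC+11:30.
14:00 Umarn Standard Time − 11h30m = 02:30 UTC.
1 November 2016 is a Tuesday, so Mondays fall on 7, 14, 21, 28; the last is November 28.
1 February 2017 is a Wednesday, so Sundays fall on 5, 12, 19, 26; the last is February 26.
At the standard offset (UTC−01:30), 02:30 UTC − 1h30m = 01:00 Raskir Station standard time.
Daylight saving runs 28 November 2016 – 26 February 2017; the standard-time date in Raskir Station, 30 November 2016, is inside that window, so Raskir Station is at UTC−00:30.
02:30 UTC − 0h30m = 02:00 Raskir Station.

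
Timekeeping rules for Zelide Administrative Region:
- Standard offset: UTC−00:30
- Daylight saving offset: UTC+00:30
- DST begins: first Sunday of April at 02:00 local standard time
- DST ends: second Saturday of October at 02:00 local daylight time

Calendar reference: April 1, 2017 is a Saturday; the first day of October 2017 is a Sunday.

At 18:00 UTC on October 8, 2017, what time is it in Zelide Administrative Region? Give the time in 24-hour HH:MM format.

18:30

1 April 2017 is a Saturday, so the first Sunday is April 2.
1 October 2017 is a Sunday, so the first Saturday is October 7 and the second is October 14.
At the standard offset (UTC−00:30), 18:00 UTC − 0h30m = 17:30 Zelide Administrative Region standard time.
The standard-time date in Zelide Administrative Region, October 8, 2017, lies within the daylight-saving period (2 April – 14 October), so Zelide Administrative Region is on daylight time, UTC+00:30.
18:00 UTC + 0h30m = 18:30 local.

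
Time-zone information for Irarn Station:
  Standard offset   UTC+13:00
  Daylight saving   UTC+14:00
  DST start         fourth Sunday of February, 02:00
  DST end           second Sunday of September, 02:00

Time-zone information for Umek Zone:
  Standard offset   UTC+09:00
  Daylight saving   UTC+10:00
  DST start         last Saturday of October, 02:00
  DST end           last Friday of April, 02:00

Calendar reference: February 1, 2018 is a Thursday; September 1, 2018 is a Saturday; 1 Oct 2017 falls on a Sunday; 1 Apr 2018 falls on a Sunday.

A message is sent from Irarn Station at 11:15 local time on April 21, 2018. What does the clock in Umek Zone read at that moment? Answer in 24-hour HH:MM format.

07:15

1 February 2018 is a Thursday, so the first Sunday is February 4 and the fourth is February 25.
1 September 2018 is a Saturday, so the first Sunday is September 2 and the second is September 9.
Daylight saving runs 25 February – 9 September; April 21, 2018 is inside that window, so Irarn Station is at UTC+14:00.
11:15 Irarn Station − 14h = 21:15 UTC (rolling into the previous day, 20 April 2018).
1 October 2017 is a Sunday, so Saturdays fall on 7, 14, 21, 28; the last is October 28.
1 April 2018 is a Sunday, so Fridays fall on 6, 13, 20, 27; the last is April 27.
At the standard offset (UTC+09:00), 21:15 UTC + 9h = 06:15 Umek Zone standard time (rolling into the next day, 21 April 2018).
The standard-time date in Umek Zone, April 21, 2018, lies within the daylight-saving period (28 October 2017 – 27 April 2018), so Umek Zone is on daylight time, UTC+10:00.
21:15 UTC + 10h = 07:15 Umek Zone (rolling into the next day, 21 April 2018).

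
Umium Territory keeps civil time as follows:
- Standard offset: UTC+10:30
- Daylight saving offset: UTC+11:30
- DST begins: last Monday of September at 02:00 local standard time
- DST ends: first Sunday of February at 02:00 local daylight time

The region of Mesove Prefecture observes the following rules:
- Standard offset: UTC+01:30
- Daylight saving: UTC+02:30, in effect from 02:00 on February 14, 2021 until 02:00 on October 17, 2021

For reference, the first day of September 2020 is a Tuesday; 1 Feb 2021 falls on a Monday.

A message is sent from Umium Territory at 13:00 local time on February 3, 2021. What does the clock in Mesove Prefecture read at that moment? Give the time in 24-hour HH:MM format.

1 September 2020 is a Tuesday, so Mondays fall on 7, 14, 21, 28; the last is September 28.
1 February 2021 is a Monday, so the first Sunday is February 7.
February 3, 2021 falls between 28 September 2020 and 7 February 2021, so daylight saving is in effect and Umium Territory is at UTC+11:30.
13:00 Umium Territory − 11h30m = 01:30 UTC.
At the standard offset (UTC+01:30), 01:30 UTC + 1h30m = 03:00 Mesove Prefecture standard time.
Daylight saving runs 14 February – 17 October; the standard-time date in Mesove Prefecture, February 3, 2021, is outside that window, so Mesove Prefecture is on standard time at UTC+01:30.
01:30 UTC + 1h30m = 03:00 Mesove Prefecture.

03:00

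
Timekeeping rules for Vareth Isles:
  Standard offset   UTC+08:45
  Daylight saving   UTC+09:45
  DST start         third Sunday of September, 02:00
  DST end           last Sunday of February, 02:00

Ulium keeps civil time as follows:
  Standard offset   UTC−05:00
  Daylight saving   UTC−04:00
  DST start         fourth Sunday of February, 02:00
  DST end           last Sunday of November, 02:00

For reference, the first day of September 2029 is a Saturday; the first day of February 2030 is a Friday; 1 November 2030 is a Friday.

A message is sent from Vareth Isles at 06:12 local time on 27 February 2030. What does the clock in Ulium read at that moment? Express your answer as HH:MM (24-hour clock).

1 September 2029 is a Saturday, so the first Sunday is September 2 and the third is September 16.
1 February 2030 is a Friday, so Sundays fall on 3, 10, 17, 24; the last is February 24.
27 February 2030 is outside the daylight-saving period (16 September 2029 – 24 February 2030), so Vareth Isles is on standard time, UTC+08:45.
06:12 Vareth Isles − 8h45m = 21:27 UTC (rolling into the previous day, 26 February 2030).
1 February 2030 is a Friday, so the first Sunday is February 3 and the fourth is February 24.
1 November 2030 is a Friday, so Sundays fall on 3, 10, 17, 24; the last is November 24.
At the standard offset (UTC−05:00), 21:27 UTC − 5h = 16:27 Ulium standard time.
The standard-time date in Ulium, 26 February 2030, falls between 24 February and 24 November, so daylight saving is in effect and Ulium is at UTC−04:00.
21:27 UTC − 4h = 17:27 Ulium.

17:27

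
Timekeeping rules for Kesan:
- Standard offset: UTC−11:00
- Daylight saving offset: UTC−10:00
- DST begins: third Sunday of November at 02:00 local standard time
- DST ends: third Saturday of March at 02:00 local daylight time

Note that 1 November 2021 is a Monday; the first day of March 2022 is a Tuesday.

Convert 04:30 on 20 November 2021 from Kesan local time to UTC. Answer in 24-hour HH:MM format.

1 November 2021 is a Monday, so the first Sunday is November 7 and the third is November 21.
1 March 2022 is a Tuesday, so the first Saturday is March 5 and the third is March 19.
20 November 2021 is outside the daylight-saving period (21 November 2021 – 19 March 2022), so Kesan is on standard time, UTC−11:00.
04:30 local + 11h = 15:30 UTC.

15:30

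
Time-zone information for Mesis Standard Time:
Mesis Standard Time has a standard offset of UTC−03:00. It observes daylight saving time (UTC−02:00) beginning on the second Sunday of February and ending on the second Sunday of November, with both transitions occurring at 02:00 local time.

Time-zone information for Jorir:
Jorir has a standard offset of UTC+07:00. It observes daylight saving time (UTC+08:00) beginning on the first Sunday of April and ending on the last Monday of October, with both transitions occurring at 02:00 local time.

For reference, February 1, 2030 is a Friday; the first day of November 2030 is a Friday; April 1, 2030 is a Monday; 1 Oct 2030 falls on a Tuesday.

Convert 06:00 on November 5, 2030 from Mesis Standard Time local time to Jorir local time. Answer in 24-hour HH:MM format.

15:00

1 February 2030 is a Friday, so the first Sunday is February 3 and the second is February 10.
1 November 2030 is a Friday, so the first Sunday is November 3 and the second is November 10.
Daylight saving runs 10 February – 10 November; November 5, 2030 is inside that window, so Mesis Standard Time is at UTC−02:00.
06:00 Mesis Standard Time + 2h = 08:00 UTC.
1 April 2030 is a Monday, so the first Sunday is April 7.
1 October 2030 is a Tuesday, so Mondays fall on 7, 14, 21, 28; the last is October 28.
At the standard offset (UTC+07:00), 08:00 UTC + 7h = 15:00 Jorir standard time.
The standard-time date in Jorir, November 5, 2030, does not fall between 7 April and 28 October, so daylight saving is not in effect and Jorir is at UTC+07:00.
08:00 UTC + 7h = 15:00 Jorir.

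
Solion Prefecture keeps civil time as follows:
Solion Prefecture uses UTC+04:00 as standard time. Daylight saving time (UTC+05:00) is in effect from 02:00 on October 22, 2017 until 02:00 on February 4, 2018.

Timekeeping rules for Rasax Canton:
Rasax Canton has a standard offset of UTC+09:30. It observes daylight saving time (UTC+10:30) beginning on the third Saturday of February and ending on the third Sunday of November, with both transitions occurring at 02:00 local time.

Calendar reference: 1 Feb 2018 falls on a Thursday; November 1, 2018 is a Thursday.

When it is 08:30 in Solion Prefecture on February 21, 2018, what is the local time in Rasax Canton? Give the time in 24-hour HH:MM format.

15:00

February 21, 2018 does not fall between 22 October 2017 and 4 February 2018, so daylight saving is not in effect and Solion Prefecture is at UTC+04:00.
08:30 Solion Prefecture − 4h = 04:30 UTC.
1 February 2018 is a Thursday, so the first Saturday is February 3 and the third is February 17.
1 November 2018 is a Thursday, so the first Sunday is November 4 and the third is November 18.
At the standard offset (UTC+09:30), 04:30 UTC + 9h30m = 14:00 Rasax Canton standard time.
The standard-time date in Rasax Canton, February 21, 2018, lies within the daylight-saving period (17 February – 18 November), so Rasax Canton is on daylight time, UTC+10:30.
04:30 UTC + 10h30m = 15:00 Rasax Canton.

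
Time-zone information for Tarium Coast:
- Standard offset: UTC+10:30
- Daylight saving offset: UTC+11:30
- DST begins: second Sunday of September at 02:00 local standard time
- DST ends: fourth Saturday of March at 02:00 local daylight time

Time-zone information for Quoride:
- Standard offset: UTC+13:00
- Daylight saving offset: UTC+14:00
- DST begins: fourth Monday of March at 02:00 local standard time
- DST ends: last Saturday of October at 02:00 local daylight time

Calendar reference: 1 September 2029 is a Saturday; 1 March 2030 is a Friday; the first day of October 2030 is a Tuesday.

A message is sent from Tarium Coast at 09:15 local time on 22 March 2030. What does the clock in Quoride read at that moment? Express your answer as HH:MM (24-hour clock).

10:45

1 September 2029 is a Saturday, so the first Sunday is September 2 and the second is September 9.
1 March 2030 is a Friday, so the first Saturday is March 2 and the fourth is March 23.
22 March 2030 falls between 9 September 2029 and 23 March 2030, so daylight saving is in effect and Tarium Coast is at UTC+11:30.
09:15 Tarium Coast − 11h30m = 21:45 UTC (rolling into the previous day, 21 March 2030).
1 March 2030 is a Friday, so the first Monday is March 4 and the fourth is March 25.
1 October 2030 is a Tuesday, so Saturdays fall on 5, 12, 19, 26; the last is October 26.
At the standard offset (UTC+13:00), 21:45 UTC + 13h = 10:45 Quoride standard time (rolling into the next day, 22 March 2030).
Daylight saving runs 25 March – 26 October; the standard-time date in Quoride, 22 March 2030, is outside that window, so Quoride is on standard time at UTC+13:00.
21:45 UTC + 13h = 10:45 Quoride (rolling into the next day, 22 March 2030).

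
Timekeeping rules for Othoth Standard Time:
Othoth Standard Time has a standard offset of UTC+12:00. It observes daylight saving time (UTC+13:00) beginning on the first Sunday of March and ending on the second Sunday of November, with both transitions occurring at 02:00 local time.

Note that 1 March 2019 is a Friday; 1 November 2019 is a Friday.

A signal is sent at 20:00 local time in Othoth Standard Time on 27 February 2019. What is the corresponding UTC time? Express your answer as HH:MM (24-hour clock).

08:00

1 March 2019 is a Friday, so the first Sunday is March 3.
1 November 2019 is a Friday, so the first Sunday is November 3 and the second is November 10.
27 February 2019 does not fall between 3 March and 10 November, so daylight saving is not in effect and Othoth Standard Time is at UTC+12:00.
20:00 local − 12h = 08:00 UTC.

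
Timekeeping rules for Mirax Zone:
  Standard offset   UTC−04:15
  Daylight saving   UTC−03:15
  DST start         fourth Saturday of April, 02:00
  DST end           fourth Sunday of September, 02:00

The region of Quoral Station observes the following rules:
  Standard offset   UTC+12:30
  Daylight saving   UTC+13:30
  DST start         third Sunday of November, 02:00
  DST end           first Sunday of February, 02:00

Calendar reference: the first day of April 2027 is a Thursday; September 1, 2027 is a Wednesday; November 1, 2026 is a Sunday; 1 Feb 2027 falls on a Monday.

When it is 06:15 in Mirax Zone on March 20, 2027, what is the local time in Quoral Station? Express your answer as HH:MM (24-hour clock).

23:00

1 April 2027 is a Thursday, so the first Saturday is April 3 and the fourth is April 24.
1 September 2027 is a Wednesday, so the first Sunday is September 5 and the fourth is September 26.
March 20, 2027 is outside the daylight-saving period (24 April – 26 September), so Mirax Zone is on standard time, UTC−04:15.
06:15 Mirax Zone + 4h15m = 10:30 UTC.
1 November 2026 is a Sunday, so the first Sunday is November 1 and the third is November 15.
1 February 2027 is a Monday, so the first Sunday is February 7.
At the standard offset (UTC+12:30), 10:30 UTC + 12h30m = 23:00 Quoral Station standard time.
Daylight saving runs 15 November 2026 – 7 February 2027; the standard-time date in Quoral Station, March 20, 2027, is outside that window, so Quoral Station is on standard time at UTC+12:30.
10:30 UTC + 12h30m = 23:00 Quoral Station.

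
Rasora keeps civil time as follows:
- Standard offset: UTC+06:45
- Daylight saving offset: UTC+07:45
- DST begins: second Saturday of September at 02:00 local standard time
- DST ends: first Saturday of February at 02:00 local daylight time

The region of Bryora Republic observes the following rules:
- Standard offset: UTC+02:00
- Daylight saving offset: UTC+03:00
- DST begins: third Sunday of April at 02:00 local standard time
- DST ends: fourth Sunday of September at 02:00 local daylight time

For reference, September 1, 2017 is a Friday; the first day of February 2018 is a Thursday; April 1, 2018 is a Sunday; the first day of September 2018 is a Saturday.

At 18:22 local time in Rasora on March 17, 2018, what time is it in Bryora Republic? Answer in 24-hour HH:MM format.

13:37

1 September 2017 is a Friday, so the first Saturday is September 2 and the second is September 9.
1 February 2018 is a Thursday, so the first Saturday is February 3.
March 17, 2018 does not fall between 9 September 2017 and 3 February 2018, so daylight saving is not in effect and Rasora is at UTC+06:45.
18:22 Rasora − 6h45m = 11:37 UTC.
1 April 2018 is a Sunday, so the first Sunday is April 1 and the third is April 15.
1 September 2018 is a Saturday, so the first Sunday is September 2 and the fourth is September 23.
At the standard offset (UTC+02:00), 11:37 UTC + 2h = 13:37 Bryora Republic standard time.
The standard-time date in Bryora Republic, March 17, 2018, is outside the daylight-saving period (15 April – 23 September), so Bryora Republic is on standard time, UTC+02:00.
11:37 UTC + 2h = 13:37 Bryora Republic.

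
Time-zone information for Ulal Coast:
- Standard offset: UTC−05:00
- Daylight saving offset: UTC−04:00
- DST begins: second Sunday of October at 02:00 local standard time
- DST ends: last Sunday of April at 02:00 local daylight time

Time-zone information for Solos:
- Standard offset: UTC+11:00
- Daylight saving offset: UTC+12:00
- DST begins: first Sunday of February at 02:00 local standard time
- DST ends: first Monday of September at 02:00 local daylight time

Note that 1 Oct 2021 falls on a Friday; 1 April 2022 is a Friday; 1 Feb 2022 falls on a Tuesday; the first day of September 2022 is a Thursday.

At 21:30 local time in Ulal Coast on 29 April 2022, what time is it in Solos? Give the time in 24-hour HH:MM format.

1 October 2021 is a Friday, so the first Sunday is October 3 and the second is October 10.
1 April 2022 is a Friday, so Sundays fall on 3, 10, 17, 24; the last is April 24.
Daylight saving runs 10 October 2021 – 24 April 2022; 29 April 2022 is outside that window, so Ulal Coast is on standard time at UTC−05:00.
21:30 Ulal Coast + 5h = 02:30 UTC (rolling into the next day, 30 April 2022).
1 February 2022 is a Tuesday, so the first Sunday is February 6.
1 September 2022 is a Thursday, so the first Monday is September 5.
At the standard offset (UTC+11:00), 02:30 UTC + 11h = 13:30 Solos standard time.
The standard-time date in Solos, 30 April 2022, lies within the daylight-saving period (6 February – 5 September), so Solos is on daylight time, UTC+12:00.
02:30 UTC + 12h = 14:30 Solos.

14:30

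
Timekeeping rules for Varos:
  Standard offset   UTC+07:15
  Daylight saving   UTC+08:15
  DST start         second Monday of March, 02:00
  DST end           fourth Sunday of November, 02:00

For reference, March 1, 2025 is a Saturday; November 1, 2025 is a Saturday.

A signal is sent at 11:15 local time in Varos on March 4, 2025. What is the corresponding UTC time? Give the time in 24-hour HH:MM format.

04:00

1 March 2025 is a Saturday, so the first Monday is March 3 and the second is March 10.
1 November 2025 is a Saturday, so the first Sunday is November 2 and the fourth is November 23.
Daylight saving runs 10 March – 23 November; March 4, 2025 is outside that window, so Varos is on standard time at UTC+07:15.
11:15 local − 7h15m = 04:00 UTC.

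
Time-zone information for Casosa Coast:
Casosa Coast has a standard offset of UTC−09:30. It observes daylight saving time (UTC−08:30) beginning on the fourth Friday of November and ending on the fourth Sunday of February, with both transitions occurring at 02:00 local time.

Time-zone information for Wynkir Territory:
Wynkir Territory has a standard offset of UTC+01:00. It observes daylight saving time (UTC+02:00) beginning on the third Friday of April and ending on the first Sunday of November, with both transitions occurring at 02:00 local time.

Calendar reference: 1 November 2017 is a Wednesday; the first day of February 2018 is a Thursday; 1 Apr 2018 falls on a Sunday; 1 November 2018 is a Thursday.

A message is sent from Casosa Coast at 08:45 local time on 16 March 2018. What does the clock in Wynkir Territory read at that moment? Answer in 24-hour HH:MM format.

1 November 2017 is a Wednesday, so the first Friday is November 3 and the fourth is November 24.
1 February 2018 is a Thursday, so the first Sunday is February 4 and the fourth is February 25.
Daylight saving runs 24 November 2017 – 25 February 2018; 16 March 2018 is outside that window, so Casosa Coast is on standard time at UTC−09:30.
08:45 Casosa Coast + 9h30m = 18:15 UTC.
1 April 2018 is a Sunday, so the first Friday is April 6 and the third is April 20.
1 November 2018 is a Thursday, so the first Sunday is November 4.
At the standard offset (UTC+01:00), 18:15 UTC + 1h = 19:15 Wynkir Territory standard time.
The standard-time date in Wynkir Territory, 16 March 2018, is outside the daylight-saving period (20 April – 4 November), so Wynkir Territory is on standard time, UTC+01:00.
18:15 UTC + 1h = 19:15 Wynkir Territory.

19:15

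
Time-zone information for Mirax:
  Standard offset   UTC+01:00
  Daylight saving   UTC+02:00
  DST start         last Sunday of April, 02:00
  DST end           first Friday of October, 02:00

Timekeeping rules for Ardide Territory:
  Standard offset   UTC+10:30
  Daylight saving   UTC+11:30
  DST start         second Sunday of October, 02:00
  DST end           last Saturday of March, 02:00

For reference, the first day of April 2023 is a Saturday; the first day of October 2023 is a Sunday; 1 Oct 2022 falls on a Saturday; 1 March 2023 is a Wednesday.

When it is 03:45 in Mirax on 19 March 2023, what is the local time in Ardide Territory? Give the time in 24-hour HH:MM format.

1 April 2023 is a Saturday, so Sundays fall on 2, 9, 16, 23, 30; the last is April 30.
1 October 2023 is a Sunday, so the first Friday is October 6.
19 March 2023 does not fall between 30 April and 6 October, so daylight saving is not in effect and Mirax is at UTC+01:00.
03:45 Mirax − 1h = 02:45 UTC.
1 October 2022 is a Saturday, so the first Sunday is October 2 and the second is October 9.
1 March 2023 is a Wednesday, so Saturdays fall on 4, 11, 18, 25; the last is March 25.
At the standard offset (UTC+10:30), 02:45 UTC + 10h30m = 13:15 Ardide Territory standard time.
The standard-time date in Ardide Territory, 19 March 2023, falls between 9 October 2022 and 25 March 2023, so daylight saving is in effect and Ardide Territory is at UTC+11:30.
02:45 UTC + 11h30m = 14:15 Ardide Territory.

14:15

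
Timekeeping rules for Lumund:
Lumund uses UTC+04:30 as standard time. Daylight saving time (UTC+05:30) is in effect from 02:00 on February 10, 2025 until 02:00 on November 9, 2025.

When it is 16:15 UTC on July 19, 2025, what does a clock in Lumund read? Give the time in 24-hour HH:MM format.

At the standard offset (UTC+04:30), 16:15 UTC + 4h30m = 20:45 Lumund standard time.
The standard-time date in Lumund, July 19, 2025, falls between 10 February and 9 November, so daylight saving is in effect and Lumund is at UTC+05:30.
16:15 UTC + 5h30m = 21:45 local.

21:45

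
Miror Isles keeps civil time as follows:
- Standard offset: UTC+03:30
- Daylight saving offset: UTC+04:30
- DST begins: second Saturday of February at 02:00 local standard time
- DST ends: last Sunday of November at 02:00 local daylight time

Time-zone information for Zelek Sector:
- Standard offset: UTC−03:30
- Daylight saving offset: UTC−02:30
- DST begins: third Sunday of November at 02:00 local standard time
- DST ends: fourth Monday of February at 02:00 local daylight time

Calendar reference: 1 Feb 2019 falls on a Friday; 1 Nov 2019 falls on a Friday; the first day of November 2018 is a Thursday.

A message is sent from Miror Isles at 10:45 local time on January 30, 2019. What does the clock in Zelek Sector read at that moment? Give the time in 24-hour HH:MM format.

1 February 2019 is a Friday, so the first Saturday is February 2 and the second is February 9.
1 November 2019 is a Friday, so Sundays fall on 3, 10, 17, 24; the last is November 24.
January 30, 2019 is outside the daylight-saving period (9 February – 24 November), so Miror Isles is on standard time, UTC+03:30.
10:45 Miror Isles − 3h30m = 07:15 UTC.
1 November 2018 is a Thursday, so the first Sunday is November 4 and the third is November 18.
1 February 2019 is a Friday, so the first Monday is February 4 and the fourth is February 25.
At the standard offset (UTC−03:30), 07:15 UTC − 3h30m = 03:45 Zelek Sector standard time.
The standard-time date in Zelek Sector, January 30, 2019, falls between 18 November 2018 and 25 February 2019, so daylight saving is in effect and Zelek Sector is at UTC−02:30.
07:15 UTC − 2h30m = 04:45 Zelek Sector.

04:45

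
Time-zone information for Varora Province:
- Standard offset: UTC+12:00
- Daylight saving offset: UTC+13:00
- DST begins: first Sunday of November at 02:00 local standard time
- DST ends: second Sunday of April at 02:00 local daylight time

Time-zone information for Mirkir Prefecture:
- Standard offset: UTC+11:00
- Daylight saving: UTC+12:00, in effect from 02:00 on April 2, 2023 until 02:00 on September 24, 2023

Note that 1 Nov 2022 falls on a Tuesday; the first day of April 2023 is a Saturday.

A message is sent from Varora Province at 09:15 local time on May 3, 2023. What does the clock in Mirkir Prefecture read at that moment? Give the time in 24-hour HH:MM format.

1 November 2022 is a Tuesday, so the first Sunday is November 6.
1 April 2023 is a Saturday, so the first Sunday is April 2 and the second is April 9.
Daylight saving runs 6 November 2022 – 9 April 2023; May 3, 2023 is outside that window, so Varora Province is on standard time at UTC+12:00.
09:15 Varora Province − 12h = 21:15 UTC (rolling into the previous day, 2 May 2023).
At the standard offset (UTC+11:00), 21:15 UTC + 11h = 08:15 Mirkir Prefecture standard time (rolling into the next day, 3 May 2023).
The standard-time date in Mirkir Prefecture, May 3, 2023, falls between 2 April and 24 September, so daylight saving is in effect and Mirkir Prefecture is at UTC+12:00.
21:15 UTC + 12h = 09:15 Mirkir Prefecture (rolling into the next day, 3 May 2023).

09:15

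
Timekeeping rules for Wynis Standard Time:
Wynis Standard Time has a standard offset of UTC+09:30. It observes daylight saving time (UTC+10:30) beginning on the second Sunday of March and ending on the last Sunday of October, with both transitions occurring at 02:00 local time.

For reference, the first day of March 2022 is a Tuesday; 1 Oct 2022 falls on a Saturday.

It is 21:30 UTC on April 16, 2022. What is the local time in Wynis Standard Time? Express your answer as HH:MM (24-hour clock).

08:00

1 March 2022 is a Tuesday, so the first Sunday is March 6 and the second is March 13.
1 October 2022 is a Saturday, so Sundays fall on 2, 9, 16, 23, 30; the last is October 30.
At the standard offset (UTC+09:30), 21:30 UTC + 9h30m = 07:00 Wynis Standard Time standard time (rolling into the next day, 17 April 2022).
The standard-time date in Wynis Standard Time, April 17, 2022, falls between 13 March and 30 October, so daylight saving is in effect and Wynis Standard Time is at UTC+10:30.
21:30 UTC + 10h30m = 08:00 local (rolling into the next day, 17 April 2022).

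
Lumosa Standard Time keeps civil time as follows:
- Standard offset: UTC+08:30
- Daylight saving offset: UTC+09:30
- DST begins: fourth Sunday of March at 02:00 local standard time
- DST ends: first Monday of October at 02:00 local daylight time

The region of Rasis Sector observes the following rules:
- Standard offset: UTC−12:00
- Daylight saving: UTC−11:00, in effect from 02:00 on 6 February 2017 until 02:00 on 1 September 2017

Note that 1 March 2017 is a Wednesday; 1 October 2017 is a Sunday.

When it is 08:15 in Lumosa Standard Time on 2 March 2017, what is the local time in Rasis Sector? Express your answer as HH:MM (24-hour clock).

12:45

1 March 2017 is a Wednesday, so the first Sunday is March 5 and the fourth is March 26.
1 October 2017 is a Sunday, so the first Monday is October 2.
2 March 2017 does not fall between 26 March and 2 October, so daylight saving is not in effect and Lumosa Standard Time is at UTC+08:30.
08:15 Lumosa Standard Time − 8h30m = 23:45 UTC (rolling into the previous day, 1 March 2017).
At the standard offset (UTC−12:00), 23:45 UTC − 12h = 11:45 Rasis Sector standard time.
The standard-time date in Rasis Sector, 1 March 2017, falls between 6 February and 1 September, so daylight saving is in effect and Rasis Sector is at UTC−11:00.
23:45 UTC − 11h = 12:45 Rasis Sector.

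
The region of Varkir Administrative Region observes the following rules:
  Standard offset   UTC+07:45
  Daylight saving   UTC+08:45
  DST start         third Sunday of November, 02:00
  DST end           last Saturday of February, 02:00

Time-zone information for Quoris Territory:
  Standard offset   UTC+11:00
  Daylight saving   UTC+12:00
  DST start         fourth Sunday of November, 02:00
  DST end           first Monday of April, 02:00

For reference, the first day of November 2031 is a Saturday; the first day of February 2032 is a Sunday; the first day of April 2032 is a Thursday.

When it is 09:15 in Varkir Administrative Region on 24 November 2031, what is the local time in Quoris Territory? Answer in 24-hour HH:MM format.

12:30

1 November 2031 is a Saturday, so the first Sunday is November 2 and the third is November 16.
1 February 2032 is a Sunday, so Saturdays fall on 7, 14, 21, 28; the last is February 28.
Daylight saving runs 16 November 2031 – 28 February 2032; 24 November 2031 is inside that window, so Varkir Administrative Region is at UTC+08:45.
09:15 Varkir Administrative Region − 8h45m = 00:30 UTC.
1 November 2031 is a Saturday, so the first Sunday is November 2 and the fourth is November 23.
1 April 2032 is a Thursday, so the first Monday is April 5.
At the standard offset (UTC+11:00), 00:30 UTC + 11h = 11:30 Quoris Territory standard time.
The standard-time date in Quoris Territory, 24 November 2031, falls between 23 November 2031 and 5 April 2032, so daylight saving is in effect and Quoris Territory is at UTC+12:00.
00:30 UTC + 12h = 12:30 Quoris Territory.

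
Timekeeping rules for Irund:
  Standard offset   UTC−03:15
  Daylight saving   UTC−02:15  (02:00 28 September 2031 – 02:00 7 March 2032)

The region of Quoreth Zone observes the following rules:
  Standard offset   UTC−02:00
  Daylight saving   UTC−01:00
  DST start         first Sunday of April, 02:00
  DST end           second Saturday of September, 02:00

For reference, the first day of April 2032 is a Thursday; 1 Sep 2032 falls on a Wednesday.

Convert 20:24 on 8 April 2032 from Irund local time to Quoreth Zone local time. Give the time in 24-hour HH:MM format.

8 April 2032 does not fall between 28 September 2031 and 7 March 2032, so daylight saving is not in effect and Irund is at UTC−03:15.
20:24 Irund + 3h15m = 23:39 UTC.
1 April 2032 is a Thursday, so the first Sunday is April 4.
1 September 2032 is a Wednesday, so the first Saturday is September 4 and the second is September 11.
At the standard offset (UTC−02:00), 23:39 UTC − 2h = 21:39 Quoreth Zone standard time.
The standard-time date in Quoreth Zone, 8 April 2032, lies within the daylight-saving period (4 April – 11 September), so Quoreth Zone is on daylight time, UTC−01:00.
23:39 UTC − 1h = 22:39 Quoreth Zone.

22:39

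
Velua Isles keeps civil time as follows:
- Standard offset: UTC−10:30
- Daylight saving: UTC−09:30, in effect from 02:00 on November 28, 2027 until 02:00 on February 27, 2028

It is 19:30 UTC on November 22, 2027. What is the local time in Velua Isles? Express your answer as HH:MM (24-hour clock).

09:00

At the standard offset (UTC−10:30), 19:30 UTC − 10h30m = 09:00 Velua Isles standard time.
Daylight saving runs 28 November 2027 – 27 February 2028; the standard-time date in Velua Isles, November 22, 2027, is outside that window, so Velua Isles is on standard time at UTC−10:30.
19:30 UTC − 10h30m = 09:00 local.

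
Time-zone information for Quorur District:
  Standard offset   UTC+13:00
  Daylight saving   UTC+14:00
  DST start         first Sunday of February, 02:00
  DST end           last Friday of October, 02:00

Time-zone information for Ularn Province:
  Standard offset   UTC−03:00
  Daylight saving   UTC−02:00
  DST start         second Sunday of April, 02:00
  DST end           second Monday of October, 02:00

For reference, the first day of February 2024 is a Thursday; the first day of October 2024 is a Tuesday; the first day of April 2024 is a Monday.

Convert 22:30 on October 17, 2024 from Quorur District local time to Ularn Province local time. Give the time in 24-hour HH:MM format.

05:30

1 February 2024 is a Thursday, so the first Sunday is February 4.
1 October 2024 is a Tuesday, so Fridays fall on 4, 11, 18, 25; the last is October 25.
October 17, 2024 falls between 4 February and 25 October, so daylight saving is in effect and Quorur District is at UTC+14:00.
22:30 Quorur District − 14h = 08:30 UTC.
1 April 2024 is a Monday, so the first Sunday is April 7 and the second is April 14.
1 October 2024 is a Tuesday, so the first Monday is October 7 and the second is October 14.
At the standard offset (UTC−03:00), 08:30 UTC − 3h = 05:30 Ularn Province standard time.
Daylight saving runs 14 April – 14 October; the standard-time date in Ularn Province, October 17, 2024, is outside that window, so Ularn Province is on standard time at UTC−03:00.
08:30 UTC − 3h = 05:30 Ularn Province.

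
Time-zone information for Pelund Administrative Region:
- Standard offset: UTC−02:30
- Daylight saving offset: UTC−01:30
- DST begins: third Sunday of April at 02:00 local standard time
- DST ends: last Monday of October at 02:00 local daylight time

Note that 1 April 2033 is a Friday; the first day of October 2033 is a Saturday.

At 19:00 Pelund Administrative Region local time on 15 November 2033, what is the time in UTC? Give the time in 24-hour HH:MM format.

21:30

1 April 2033 is a Friday, so the first Sunday is April 3 and the third is April 17.
1 October 2033 is a Saturday, so Mondays fall on 3, 10, 17, 24, 31; the last is October 31.
15 November 2033 does not fall between 17 April and 31 October, so daylight saving is not in effect and Pelund Administrative Region is at UTC−02:30.
19:00 local + 2h30m = 21:30 UTC.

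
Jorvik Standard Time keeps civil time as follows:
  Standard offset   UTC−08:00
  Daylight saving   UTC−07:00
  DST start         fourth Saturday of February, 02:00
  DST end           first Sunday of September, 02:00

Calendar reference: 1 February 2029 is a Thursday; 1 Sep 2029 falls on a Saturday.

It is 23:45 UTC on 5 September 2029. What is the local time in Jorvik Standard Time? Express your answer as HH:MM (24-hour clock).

1 February 2029 is a Thursday, so the first Saturday is February 3 and the fourth is February 24.
1 September 2029 is a Saturday, so the first Sunday is September 2.
At the standard offset (UTC−08:00), 23:45 UTC − 8h = 15:45 Jorvik Standard Time standard time.
The standard-time date in Jorvik Standard Time, 5 September 2029, is outside the daylight-saving period (24 February – 2 September), so Jorvik Standard Time is on standard time, UTC−08:00.
23:45 UTC − 8h = 15:45 local.

15:45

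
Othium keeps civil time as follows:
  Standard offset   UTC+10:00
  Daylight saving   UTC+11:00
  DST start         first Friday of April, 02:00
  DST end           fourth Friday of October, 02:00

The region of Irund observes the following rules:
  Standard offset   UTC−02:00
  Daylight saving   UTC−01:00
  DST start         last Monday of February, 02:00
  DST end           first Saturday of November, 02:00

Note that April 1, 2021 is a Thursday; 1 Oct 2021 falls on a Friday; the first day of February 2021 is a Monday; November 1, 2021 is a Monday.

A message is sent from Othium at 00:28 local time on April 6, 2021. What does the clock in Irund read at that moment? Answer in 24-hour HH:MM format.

1 April 2021 is a Thursday, so the first Friday is April 2.
1 October 2021 is a Friday, so the first Friday is October 1 and the fourth is October 22.
Daylight saving runs 2 April – 22 October; April 6, 2021 is inside that window, so Othium is at UTC+11:00.
00:28 Othium − 11h = 13:28 UTC (rolling into the previous day, 5 April 2021).
1 February 2021 is a Monday, so Mondays fall on 1, 8, 15, 22; the last is February 22.
1 November 2021 is a Monday, so the first Saturday is November 6.
At the standard offset (UTC−02:00), 13:28 UTC − 2h = 11:28 Irund standard time.
Daylight saving runs 22 February – 6 November; the standard-time date in Irund, April 5, 2021, is inside that window, so Irund is at UTC−01:00.
13:28 UTC − 1h = 12:28 Irund.

12:28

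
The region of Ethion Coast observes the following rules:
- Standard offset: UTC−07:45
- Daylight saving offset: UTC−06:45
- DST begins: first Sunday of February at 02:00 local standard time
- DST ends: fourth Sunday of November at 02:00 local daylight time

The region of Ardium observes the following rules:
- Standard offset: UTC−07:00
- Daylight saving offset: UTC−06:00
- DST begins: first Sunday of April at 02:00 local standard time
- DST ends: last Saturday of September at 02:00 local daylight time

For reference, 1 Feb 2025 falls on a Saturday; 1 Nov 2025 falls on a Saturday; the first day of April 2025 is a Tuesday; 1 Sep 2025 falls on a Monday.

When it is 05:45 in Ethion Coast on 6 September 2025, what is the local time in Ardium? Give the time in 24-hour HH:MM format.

06:30

1 February 2025 is a Saturday, so the first Sunday is February 2.
1 November 2025 is a Saturday, so the first Sunday is November 2 and the fourth is November 23.
6 September 2025 lies within the daylight-saving period (2 February – 23 November), so Ethion Coast is on daylight time, UTC−06:45.
05:45 Ethion Coast + 6h45m = 12:30 UTC.
1 April 2025 is a Tuesday, so the first Sunday is April 6.
1 September 2025 is a Monday, so Saturdays fall on 6, 13, 20, 27; the last is September 27.
At the standard offset (UTC−07:00), 12:30 UTC − 7h = 05:30 Ardium standard time.
The standard-time date in Ardium, 6 September 2025, falls between 6 April and 27 September, so daylight saving is in effect and Ardium is at UTC−06:00.
12:30 UTC − 6h = 06:30 Ardium.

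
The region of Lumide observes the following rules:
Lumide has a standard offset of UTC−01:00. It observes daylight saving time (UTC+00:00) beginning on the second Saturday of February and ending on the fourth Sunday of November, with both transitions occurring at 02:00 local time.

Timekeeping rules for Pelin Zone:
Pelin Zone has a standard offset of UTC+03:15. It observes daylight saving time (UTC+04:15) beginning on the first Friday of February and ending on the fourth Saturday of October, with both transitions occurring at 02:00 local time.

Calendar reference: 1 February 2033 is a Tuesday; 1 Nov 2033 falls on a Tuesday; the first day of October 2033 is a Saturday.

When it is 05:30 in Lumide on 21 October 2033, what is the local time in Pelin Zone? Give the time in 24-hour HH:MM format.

1 February 2033 is a Tuesday, so the first Saturday is February 5 and the second is February 12.
1 November 2033 is a Tuesday, so the first Sunday is November 6 and the fourth is November 27.
21 October 2033 lies within the daylight-saving period (12 February – 27 November), so Lumide is on daylight time, UTC+00:00.
05:30 Lumide − 0h = 05:30 UTC.
1 February 2033 is a Tuesday, so the first Friday is February 4.
1 October 2033 is a Saturday, so the first Saturday is October 1 and the fourth is October 22.
At the standard offset (UTC+03:15), 05:30 UTC + 3h15m = 08:45 Pelin Zone standard time.
Daylight saving runs 4 February – 22 October; the standard-time date in Pelin Zone, 21 October 2033, is inside that window, so Pelin Zone is at UTC+04:15.
05:30 UTC + 4h15m = 09:45 Pelin Zone.

09:45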